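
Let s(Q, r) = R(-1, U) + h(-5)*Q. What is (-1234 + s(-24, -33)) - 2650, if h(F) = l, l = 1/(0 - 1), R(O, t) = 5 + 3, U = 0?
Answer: -3852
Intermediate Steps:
R(O, t) = 8
l = -1 (l = 1/(-1) = -1)
h(F) = -1
s(Q, r) = 8 - Q
(-1234 + s(-24, -33)) - 2650 = (-1234 + (8 - 1*(-24))) - 2650 = (-1234 + (8 + 24)) - 2650 = (-1234 + 32) - 2650 = -1202 - 2650 = -3852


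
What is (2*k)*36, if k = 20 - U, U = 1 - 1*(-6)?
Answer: 936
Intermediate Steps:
U = 7 (U = 1 + 6 = 7)
k = 13 (k = 20 - 1*7 = 20 - 7 = 13)
(2*k)*36 = (2*13)*36 = 26*36 = 936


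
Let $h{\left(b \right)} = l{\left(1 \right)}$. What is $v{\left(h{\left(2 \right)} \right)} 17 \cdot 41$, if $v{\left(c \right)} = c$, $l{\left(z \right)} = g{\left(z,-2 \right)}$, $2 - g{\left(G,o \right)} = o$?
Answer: $2788$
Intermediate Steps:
$g{\left(G,o \right)} = 2 - o$
$l{\left(z \right)} = 4$ ($l{\left(z \right)} = 2 - -2 = 2 + 2 = 4$)
$h{\left(b \right)} = 4$
$v{\left(h{\left(2 \right)} \right)} 17 \cdot 41 = 4 \cdot 17 \cdot 41 = 68 \cdot 41 = 2788$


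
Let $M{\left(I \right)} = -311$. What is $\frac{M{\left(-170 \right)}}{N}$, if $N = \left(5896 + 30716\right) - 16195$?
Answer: $- \frac{311}{20417} \approx -0.015232$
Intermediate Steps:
$N = 20417$ ($N = 36612 - 16195 = 20417$)
$\frac{M{\left(-170 \right)}}{N} = - \frac{311}{20417}$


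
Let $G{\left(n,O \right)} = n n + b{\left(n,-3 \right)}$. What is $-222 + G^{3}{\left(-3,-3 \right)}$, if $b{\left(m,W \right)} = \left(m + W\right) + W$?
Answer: $-222$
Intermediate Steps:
$b{\left(m,W \right)} = m + 2 W$ ($b{\left(m,W \right)} = \left(W + m\right) + W = m + 2 W$)
$G{\left(n,O \right)} = -6 + n + n^{2}$ ($G{\left(n,O \right)} = n n + \left(n + 2 \left(-3\right)\right) = n^{2} + \left(n - 6\right) = n^{2} + \left(-6 + n\right) = -6 + n + n^{2}$)
$-222 + G^{3}{\left(-3,-3 \right)} = -222 + \left(-6 - 3 + \left(-3\right)^{2}\right)^{3} = -222 + \left(-6 - 3 + 9\right)^{3} = -222 + 0^{3} = -222 + 0 = -222$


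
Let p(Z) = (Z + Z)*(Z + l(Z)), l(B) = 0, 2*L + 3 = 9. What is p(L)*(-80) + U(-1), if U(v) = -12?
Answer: -1452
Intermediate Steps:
L = 3 (L = -3/2 + (1/2)*9 = -3/2 + 9/2 = 3)
p(Z) = 2*Z**2 (p(Z) = (Z + Z)*(Z + 0) = (2*Z)*Z = 2*Z**2)
p(L)*(-80) + U(-1) = (2*3**2)*(-80) - 12 = (2*9)*(-80) - 12 = 18*(-80) - 12 = -1440 - 12 = -1452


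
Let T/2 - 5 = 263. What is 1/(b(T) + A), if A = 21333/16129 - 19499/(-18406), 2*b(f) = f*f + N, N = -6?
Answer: 296870374/42644652027799 ≈ 6.9615e-6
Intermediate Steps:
T = 536 (T = 10 + 2*263 = 10 + 526 = 536)
b(f) = -3 + f²/2 (b(f) = (f*f - 6)/2 = (f² - 6)/2 = (-6 + f²)/2 = -3 + f²/2)
A = 707154569/296870374 (A = 21333*(1/16129) - 19499*(-1/18406) = 21333/16129 + 19499/18406 = 707154569/296870374 ≈ 2.3820)
1/(b(T) + A) = 1/((-3 + (½)*536²) + 707154569/296870374) = 1/((-3 + (½)*287296) + 707154569/296870374) = 1/((-3 + 143648) + 707154569/296870374) = 1/(143645 + 707154569/296870374) = 1/(42644652027799/296870374) = 296870374/42644652027799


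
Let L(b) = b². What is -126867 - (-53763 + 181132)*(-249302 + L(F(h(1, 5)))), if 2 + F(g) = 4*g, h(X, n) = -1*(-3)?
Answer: 31740482671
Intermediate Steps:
h(X, n) = 3
F(g) = -2 + 4*g
-126867 - (-53763 + 181132)*(-249302 + L(F(h(1, 5)))) = -126867 - (-53763 + 181132)*(-249302 + (-2 + 4*3)²) = -126867 - 127369*(-249302 + (-2 + 12)²) = -126867 - 127369*(-249302 + 10²) = -126867 - 127369*(-249302 + 100) = -126867 - 127369*(-249202) = -126867 - 1*(-31740609538) = -126867 + 31740609538 = 31740482671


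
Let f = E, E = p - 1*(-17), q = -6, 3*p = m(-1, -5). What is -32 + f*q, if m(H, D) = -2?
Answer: -130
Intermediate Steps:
p = -2/3 (p = (1/3)*(-2) = -2/3 ≈ -0.66667)
E = 49/3 (E = -2/3 - 1*(-17) = -2/3 + 17 = 49/3 ≈ 16.333)
f = 49/3 ≈ 16.333
-32 + f*q = -32 + (49/3)*(-6) = -32 - 98 = -130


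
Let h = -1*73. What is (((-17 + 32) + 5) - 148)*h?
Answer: 9344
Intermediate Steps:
h = -73
(((-17 + 32) + 5) - 148)*h = (((-17 + 32) + 5) - 148)*(-73) = ((15 + 5) - 148)*(-73) = (20 - 148)*(-73) = -128*(-73) = 9344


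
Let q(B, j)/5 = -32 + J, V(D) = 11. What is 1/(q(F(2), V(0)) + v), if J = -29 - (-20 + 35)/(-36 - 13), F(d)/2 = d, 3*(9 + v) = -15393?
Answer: -49/266730 ≈ -0.00018371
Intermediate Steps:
v = -5140 (v = -9 + (1/3)*(-15393) = -9 - 5131 = -5140)
F(d) = 2*d
J = -1406/49 (J = -29 - 15/(-49) = -29 - 15*(-1)/49 = -29 - 1*(-15/49) = -29 + 15/49 = -1406/49 ≈ -28.694)
q(B, j) = -14870/49 (q(B, j) = 5*(-32 - 1406/49) = 5*(-2974/49) = -14870/49)
1/(q(F(2), V(0)) + v) = 1/(-14870/49 - 5140) = 1/(-266730/49) = -49/266730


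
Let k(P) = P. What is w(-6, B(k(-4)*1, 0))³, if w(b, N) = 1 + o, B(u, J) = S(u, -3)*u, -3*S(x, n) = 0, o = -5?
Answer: -64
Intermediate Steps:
S(x, n) = 0 (S(x, n) = -⅓*0 = 0)
B(u, J) = 0 (B(u, J) = 0*u = 0)
w(b, N) = -4 (w(b, N) = 1 - 5 = -4)
w(-6, B(k(-4)*1, 0))³ = (-4)³ = -64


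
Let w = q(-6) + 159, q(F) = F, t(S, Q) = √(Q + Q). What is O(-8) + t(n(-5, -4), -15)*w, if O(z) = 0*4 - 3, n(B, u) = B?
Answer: -3 + 153*I*√30 ≈ -3.0 + 838.02*I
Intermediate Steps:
t(S, Q) = √2*√Q (t(S, Q) = √(2*Q) = √2*√Q)
O(z) = -3 (O(z) = 0 - 3 = -3)
w = 153 (w = -6 + 159 = 153)
O(-8) + t(n(-5, -4), -15)*w = -3 + (√2*√(-15))*153 = -3 + (√2*(I*√15))*153 = -3 + (I*√30)*153 = -3 + 153*I*√30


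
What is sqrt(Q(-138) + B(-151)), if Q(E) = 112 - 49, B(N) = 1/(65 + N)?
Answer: sqrt(465862)/86 ≈ 7.9365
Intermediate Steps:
Q(E) = 63
sqrt(Q(-138) + B(-151)) = sqrt(63 + 1/(65 - 151)) = sqrt(63 + 1/(-86)) = sqrt(63 - 1/86) = sqrt(5417/86) = sqrt(465862)/86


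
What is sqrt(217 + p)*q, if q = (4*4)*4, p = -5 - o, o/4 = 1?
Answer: 256*sqrt(13) ≈ 923.02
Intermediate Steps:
o = 4 (o = 4*1 = 4)
p = -9 (p = -5 - 1*4 = -5 - 4 = -9)
q = 64 (q = 16*4 = 64)
sqrt(217 + p)*q = sqrt(217 - 9)*64 = sqrt(208)*64 = (4*sqrt(13))*64 = 256*sqrt(13)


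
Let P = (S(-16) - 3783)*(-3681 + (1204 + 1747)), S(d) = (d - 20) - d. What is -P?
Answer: -2776190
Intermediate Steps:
S(d) = -20 (S(d) = (-20 + d) - d = -20)
P = 2776190 (P = (-20 - 3783)*(-3681 + (1204 + 1747)) = -3803*(-3681 + 2951) = -3803*(-730) = 2776190)
-P = -1*2776190 = -2776190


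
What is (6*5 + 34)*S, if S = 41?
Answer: 2624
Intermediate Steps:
(6*5 + 34)*S = (6*5 + 34)*41 = (30 + 34)*41 = 64*41 = 2624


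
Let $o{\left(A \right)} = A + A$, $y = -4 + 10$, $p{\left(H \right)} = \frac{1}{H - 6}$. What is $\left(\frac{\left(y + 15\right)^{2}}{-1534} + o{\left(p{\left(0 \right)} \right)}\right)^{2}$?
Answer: $\frac{8162449}{21178404} \approx 0.38541$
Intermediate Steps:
$p{\left(H \right)} = \frac{1}{-6 + H}$
$y = 6$
$o{\left(A \right)} = 2 A$
$\left(\frac{\left(y + 15\right)^{2}}{-1534} + o{\left(p{\left(0 \right)} \right)}\right)^{2} = \left(\frac{\left(6 + 15\right)^{2}}{-1534} + \frac{2}{-6 + 0}\right)^{2} = \left(21^{2} \left(- \frac{1}{1534}\right) + \frac{2}{-6}\right)^{2} = \left(441 \left(- \frac{1}{1534}\right) + 2 \left(- \frac{1}{6}\right)\right)^{2} = \left(- \frac{441}{1534} - \frac{1}{3}\right)^{2} = \left(- \frac{2857}{4602}\right)^{2} = \frac{8162449}{21178404}$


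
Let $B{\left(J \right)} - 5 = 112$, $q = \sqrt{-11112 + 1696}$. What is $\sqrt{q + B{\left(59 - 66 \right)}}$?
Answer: $\sqrt{117 + 2 i \sqrt{2354}} \approx 11.597 + 4.1835 i$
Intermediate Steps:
$q = 2 i \sqrt{2354}$ ($q = \sqrt{-9416} = 2 i \sqrt{2354} \approx 97.036 i$)
$B{\left(J \right)} = 117$ ($B{\left(J \right)} = 5 + 112 = 117$)
$\sqrt{q + B{\left(59 - 66 \right)}} = \sqrt{2 i \sqrt{2354} + 117} = \sqrt{117 + 2 i \sqrt{2354}}$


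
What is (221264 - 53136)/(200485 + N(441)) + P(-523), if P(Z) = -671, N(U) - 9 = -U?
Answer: -134067435/200053 ≈ -670.16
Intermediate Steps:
N(U) = 9 - U
(221264 - 53136)/(200485 + N(441)) + P(-523) = (221264 - 53136)/(200485 + (9 - 1*441)) - 671 = 168128/(200485 + (9 - 441)) - 671 = 168128/(200485 - 432) - 671 = 168128/200053 - 671 = -134067435/200053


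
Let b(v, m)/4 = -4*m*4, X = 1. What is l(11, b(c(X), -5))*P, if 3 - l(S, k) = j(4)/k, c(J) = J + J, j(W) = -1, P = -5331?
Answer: -5123091/320 ≈ -16010.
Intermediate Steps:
c(J) = 2*J
b(v, m) = -64*m (b(v, m) = 4*(-4*m*4) = 4*(-16*m) = -64*m)
l(S, k) = 3 + 1/k (l(S, k) = 3 - (-1)/k = 3 + 1/k)
l(11, b(c(X), -5))*P = (3 + 1/(-64*(-5)))*(-5331) = (3 + 1/320)*(-5331) = (961/320)*(-5331) = -5123091/320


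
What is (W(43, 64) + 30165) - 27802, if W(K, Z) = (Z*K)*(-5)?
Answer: -11397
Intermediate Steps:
W(K, Z) = -5*K*Z (W(K, Z) = (K*Z)*(-5) = -5*K*Z)
(W(43, 64) + 30165) - 27802 = (-5*43*64 + 30165) - 27802 = (-13760 + 30165) - 27802 = 16405 - 27802 = -11397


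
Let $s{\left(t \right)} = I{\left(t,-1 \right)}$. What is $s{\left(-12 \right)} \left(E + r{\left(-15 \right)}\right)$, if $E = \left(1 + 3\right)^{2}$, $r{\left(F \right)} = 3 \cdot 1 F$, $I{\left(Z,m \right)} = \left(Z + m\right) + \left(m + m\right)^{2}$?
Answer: $261$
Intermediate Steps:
$I{\left(Z,m \right)} = Z + m + 4 m^{2}$ ($I{\left(Z,m \right)} = \left(Z + m\right) + \left(2 m\right)^{2} = \left(Z + m\right) + 4 m^{2} = Z + m + 4 m^{2}$)
$r{\left(F \right)} = 3 F$
$s{\left(t \right)} = 3 + t$ ($s{\left(t \right)} = t - 1 + 4 \left(-1\right)^{2} = t - 1 + 4 \cdot 1 = t - 1 + 4 = 3 + t$)
$E = 16$ ($E = 4^{2} = 16$)
$s{\left(-12 \right)} \left(E + r{\left(-15 \right)}\right) = \left(3 - 12\right) \left(16 + 3 \left(-15\right)\right) = - 9 \left(16 - 45\right) = \left(-9\right) \left(-29\right) = 261$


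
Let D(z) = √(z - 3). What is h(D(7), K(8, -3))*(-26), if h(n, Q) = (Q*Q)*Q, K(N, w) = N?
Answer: -13312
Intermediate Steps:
D(z) = √(-3 + z)
h(n, Q) = Q³ (h(n, Q) = Q²*Q = Q³)
h(D(7), K(8, -3))*(-26) = 8³*(-26) = 512*(-26) = -13312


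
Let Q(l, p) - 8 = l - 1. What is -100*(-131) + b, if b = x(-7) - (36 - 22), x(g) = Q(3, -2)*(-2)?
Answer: 13066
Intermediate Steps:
Q(l, p) = 7 + l (Q(l, p) = 8 + (l - 1) = 8 + (-1 + l) = 7 + l)
x(g) = -20 (x(g) = (7 + 3)*(-2) = 10*(-2) = -20)
b = -34 (b = -20 - (36 - 22) = -20 - 1*14 = -20 - 14 = -34)
-100*(-131) + b = -100*(-131) - 34 = 13100 - 34 = 13066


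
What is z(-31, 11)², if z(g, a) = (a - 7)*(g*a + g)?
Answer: 2214144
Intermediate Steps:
z(g, a) = (-7 + a)*(g + a*g) (z(g, a) = (-7 + a)*(a*g + g) = (-7 + a)*(g + a*g))
z(-31, 11)² = (-31*(-7 + 11² - 6*11))² = (-31*(-7 + 121 - 66))² = (-31*48)² = (-1488)² = 2214144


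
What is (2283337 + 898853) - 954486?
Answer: 2227704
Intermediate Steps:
(2283337 + 898853) - 954486 = 3182190 - 954486 = 2227704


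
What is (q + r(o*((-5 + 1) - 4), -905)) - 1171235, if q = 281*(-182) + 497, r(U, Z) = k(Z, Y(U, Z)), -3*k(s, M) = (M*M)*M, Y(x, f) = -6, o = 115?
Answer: -1221808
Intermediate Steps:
k(s, M) = -M³/3 (k(s, M) = -M*M*M/3 = -M²*M/3 = -M³/3)
r(U, Z) = 72 (r(U, Z) = -⅓*(-6)³ = -⅓*(-216) = 72)
q = -50645 (q = -51142 + 497 = -50645)
(q + r(o*((-5 + 1) - 4), -905)) - 1171235 = (-50645 + 72) - 1171235 = -50573 - 1171235 = -1221808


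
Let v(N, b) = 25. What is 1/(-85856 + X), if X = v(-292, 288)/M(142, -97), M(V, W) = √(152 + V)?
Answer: -25241664/2167148303759 - 175*√6/2167148303759 ≈ -1.1648e-5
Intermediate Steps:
X = 25*√6/42 (X = 25/(√(152 + 142)) = 25/(√294) = 25/((7*√6)) = 25*(√6/42) = 25*√6/42 ≈ 1.4580)
1/(-85856 + X) = 1/(-85856 + 25*√6/42)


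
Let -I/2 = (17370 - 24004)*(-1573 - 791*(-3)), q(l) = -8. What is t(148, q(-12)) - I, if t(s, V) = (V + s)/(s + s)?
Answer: -785465565/74 ≈ -1.0614e+7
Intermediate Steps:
t(s, V) = (V + s)/(2*s) (t(s, V) = (V + s)/((2*s)) = (V + s)*(1/(2*s)) = (V + s)/(2*s))
I = 10614400 (I = -2*(17370 - 24004)*(-1573 - 791*(-3)) = -(-13268)*(-1573 + 2373) = -(-13268)*800 = -2*(-5307200) = 10614400)
t(148, q(-12)) - I = (½)*(-8 + 148)/148 - 1*10614400 = (½)*(1/148)*140 - 10614400 = 35/74 - 10614400 = -785465565/74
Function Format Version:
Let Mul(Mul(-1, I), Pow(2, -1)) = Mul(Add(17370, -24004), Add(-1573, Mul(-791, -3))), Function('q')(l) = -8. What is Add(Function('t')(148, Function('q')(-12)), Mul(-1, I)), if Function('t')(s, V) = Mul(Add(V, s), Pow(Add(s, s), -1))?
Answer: Rational(-785465565, 74) ≈ -1.0614e+7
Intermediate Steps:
Function('t')(s, V) = Mul(Rational(1, 2), Pow(s, -1), Add(V, s)) (Function('t')(s, V) = Mul(Add(V, s), Pow(Mul(2, s), -1)) = Mul(Add(V, s), Mul(Rational(1, 2), Pow(s, -1))) = Mul(Rational(1, 2), Pow(s, -1), Add(V, s)))
I = 10614400 (I = Mul(-2, Mul(Add(17370, -24004), Add(-1573, Mul(-791, -3)))) = Mul(-2, Mul(-6634, Add(-1573, 2373))) = Mul(-2, Mul(-6634, 800)) = Mul(-2, -5307200) = 10614400)
Add(Function('t')(148, Function('q')(-12)), Mul(-1, I)) = Add(Mul(Rational(1, 2), Pow(148, -1), Add(-8, 148)), Mul(-1, 10614400)) = Add(Mul(Rational(1, 2), Rational(1, 148), 140), -10614400) = Add(Rational(35, 74), -10614400) = Rational(-785465565, 74)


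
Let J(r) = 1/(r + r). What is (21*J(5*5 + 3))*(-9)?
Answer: -27/8 ≈ -3.3750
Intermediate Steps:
J(r) = 1/(2*r)
(21*J(5*5 + 3))*(-9) = (21*(1/(2*(5*5 + 3))))*(-9) = (21*(1/(2*(25 + 3))))*(-9) = (21*((½)/28))*(-9) = (21*((½)*(1/28)))*(-9) = (21*(1/56))*(-9) = (3/8)*(-9) = -27/8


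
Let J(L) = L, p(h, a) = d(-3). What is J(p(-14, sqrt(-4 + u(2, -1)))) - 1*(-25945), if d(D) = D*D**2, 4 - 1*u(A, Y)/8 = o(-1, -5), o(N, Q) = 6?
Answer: 25918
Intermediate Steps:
u(A, Y) = -16 (u(A, Y) = 32 - 8*6 = 32 - 48 = -16)
d(D) = D**3
p(h, a) = -27 (p(h, a) = (-3)**3 = -27)
J(p(-14, sqrt(-4 + u(2, -1)))) - 1*(-25945) = -27 - 1*(-25945) = -27 + 25945 = 25918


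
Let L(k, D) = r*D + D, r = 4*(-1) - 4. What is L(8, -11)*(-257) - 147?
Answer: -19936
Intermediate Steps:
r = -8 (r = -4 - 4 = -8)
L(k, D) = -7*D (L(k, D) = -8*D + D = -7*D)
L(8, -11)*(-257) - 147 = -7*(-11)*(-257) - 147 = 77*(-257) - 147 = -19789 - 147 = -19936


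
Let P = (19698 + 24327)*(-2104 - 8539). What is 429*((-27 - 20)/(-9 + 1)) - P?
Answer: 3748484763/8 ≈ 4.6856e+8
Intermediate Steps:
P = -468558075 (P = 44025*(-10643) = -468558075)
429*((-27 - 20)/(-9 + 1)) - P = 429*((-27 - 20)/(-9 + 1)) - 1*(-468558075) = 429*(-47/(-8)) + 468558075 = 429*(-47*(-⅛)) + 468558075 = 429*(47/8) + 468558075 = 20163/8 + 468558075 = 3748484763/8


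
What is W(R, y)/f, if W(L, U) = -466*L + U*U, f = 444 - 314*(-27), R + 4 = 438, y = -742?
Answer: 174160/4461 ≈ 39.041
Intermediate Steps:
R = 434 (R = -4 + 438 = 434)
f = 8922 (f = 444 + 8478 = 8922)
W(L, U) = U² - 466*L (W(L, U) = -466*L + U² = U² - 466*L)
W(R, y)/f = ((-742)² - 466*434)/8922 = (550564 - 202244)*(1/8922) = 348320*(1/8922) = 174160/4461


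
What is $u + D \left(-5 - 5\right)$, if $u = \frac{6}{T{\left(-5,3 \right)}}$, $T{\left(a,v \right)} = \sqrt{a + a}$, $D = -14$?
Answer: $140 - \frac{3 i \sqrt{10}}{5} \approx 140.0 - 1.8974 i$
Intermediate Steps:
$T{\left(a,v \right)} = \sqrt{2} \sqrt{a}$ ($T{\left(a,v \right)} = \sqrt{2 a} = \sqrt{2} \sqrt{a}$)
$u = - \frac{3 i \sqrt{10}}{5}$ ($u = \frac{6}{\sqrt{2} \sqrt{-5}} = \frac{6}{\sqrt{2} i \sqrt{5}} = \frac{6}{i \sqrt{10}} = 6 \left(- \frac{i \sqrt{10}}{10}\right) = - \frac{3 i \sqrt{10}}{5} \approx - 1.8974 i$)
$u + D \left(-5 - 5\right) = - \frac{3 i \sqrt{10}}{5} - 14 \left(-5 - 5\right) = - \frac{3 i \sqrt{10}}{5} - -140 = - \frac{3 i \sqrt{10}}{5} + 140 = 140 - \frac{3 i \sqrt{10}}{5}$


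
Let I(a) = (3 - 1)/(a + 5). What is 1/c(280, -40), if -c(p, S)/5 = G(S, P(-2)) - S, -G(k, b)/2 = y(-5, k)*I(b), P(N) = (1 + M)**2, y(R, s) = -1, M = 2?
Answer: -7/1410 ≈ -0.0049645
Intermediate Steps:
I(a) = 2/(5 + a)
P(N) = 9 (P(N) = (1 + 2)**2 = 3**2 = 9)
G(k, b) = 4/(5 + b) (G(k, b) = -(-2)*2/(5 + b) = -(-4)/(5 + b) = 4/(5 + b))
c(p, S) = -10/7 + 5*S (c(p, S) = -5*(4/(5 + 9) - S) = -5*(4/14 - S) = -5*(4*(1/14) - S) = -5*(2/7 - S) = -10/7 + 5*S)
1/c(280, -40) = 1/(-10/7 + 5*(-40)) = 1/(-10/7 - 200) = 1/(-1410/7) = -7/1410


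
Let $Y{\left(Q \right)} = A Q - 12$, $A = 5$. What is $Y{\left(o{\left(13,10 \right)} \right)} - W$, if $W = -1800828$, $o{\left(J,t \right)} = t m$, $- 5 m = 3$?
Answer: $1800786$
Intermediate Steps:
$m = - \frac{3}{5}$ ($m = \left(- \frac{1}{5}\right) 3 = - \frac{3}{5} \approx -0.6$)
$o{\left(J,t \right)} = - \frac{3 t}{5}$ ($o{\left(J,t \right)} = t \left(- \frac{3}{5}\right) = - \frac{3 t}{5}$)
$Y{\left(Q \right)} = -12 + 5 Q$ ($Y{\left(Q \right)} = 5 Q - 12 = -12 + 5 Q$)
$Y{\left(o{\left(13,10 \right)} \right)} - W = \left(-12 + 5 \left(\left(- \frac{3}{5}\right) 10\right)\right) - -1800828 = \left(-12 + 5 \left(-6\right)\right) + 1800828 = \left(-12 - 30\right) + 1800828 = -42 + 1800828 = 1800786$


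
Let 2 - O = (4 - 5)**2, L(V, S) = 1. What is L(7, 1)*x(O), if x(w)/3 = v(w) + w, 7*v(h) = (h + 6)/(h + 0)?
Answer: 6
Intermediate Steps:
v(h) = (6 + h)/(7*h) (v(h) = ((h + 6)/(h + 0))/7 = ((6 + h)/h)/7 = (6 + h)/(7*h))
O = 1 (O = 2 - (4 - 5)**2 = 2 - 1*(-1)**2 = 2 - 1*1 = 2 - 1 = 1)
x(w) = 3*w + 3*(6 + w)/(7*w) (x(w) = 3*((6 + w)/(7*w) + w) = 3*(w + (6 + w)/(7*w)) = 3*w + 3*(6 + w)/(7*w))
L(7, 1)*x(O) = 1*(3/7 + 3*1 + (18/7)/1) = 1*(3/7 + 3 + (18/7)*1) = 1*(3/7 + 3 + 18/7) = 1*6 = 6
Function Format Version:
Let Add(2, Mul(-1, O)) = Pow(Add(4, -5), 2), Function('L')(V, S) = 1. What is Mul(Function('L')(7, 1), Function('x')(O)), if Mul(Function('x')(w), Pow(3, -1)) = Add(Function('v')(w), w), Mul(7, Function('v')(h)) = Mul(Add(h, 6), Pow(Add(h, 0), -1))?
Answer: 6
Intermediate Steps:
Function('v')(h) = Mul(Rational(1, 7), Pow(h, -1), Add(6, h)) (Function('v')(h) = Mul(Rational(1, 7), Mul(Add(h, 6), Pow(Add(h, 0), -1))) = Mul(Rational(1, 7), Mul(Add(6, h), Pow(h, -1))) = Mul(Rational(1, 7), Mul(Pow(h, -1), Add(6, h))) = Mul(Rational(1, 7), Pow(h, -1), Add(6, h)))
O = 1 (O = Add(2, Mul(-1, Pow(Add(4, -5), 2))) = Add(2, Mul(-1, Pow(-1, 2))) = Add(2, Mul(-1, 1)) = Add(2, -1) = 1)
Function('x')(w) = Add(Mul(3, w), Mul(Rational(3, 7), Pow(w, -1), Add(6, w))) (Function('x')(w) = Mul(3, Add(Mul(Rational(1, 7), Pow(w, -1), Add(6, w)), w)) = Mul(3, Add(w, Mul(Rational(1, 7), Pow(w, -1), Add(6, w)))) = Add(Mul(3, w), Mul(Rational(3, 7), Pow(w, -1), Add(6, w))))
Mul(Function('L')(7, 1), Function('x')(O)) = Mul(1, Add(Rational(3, 7), Mul(3, 1), Mul(Rational(18, 7), Pow(1, -1)))) = Mul(1, Add(Rational(3, 7), 3, Mul(Rational(18, 7), 1))) = Mul(1, Add(Rational(3, 7), 3, Rational(18, 7))) = Mul(1, 6) = 6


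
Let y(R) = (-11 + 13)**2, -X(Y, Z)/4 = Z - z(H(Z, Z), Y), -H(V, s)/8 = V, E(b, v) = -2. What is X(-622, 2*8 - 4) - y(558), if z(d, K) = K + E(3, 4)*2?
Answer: -2556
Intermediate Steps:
H(V, s) = -8*V
z(d, K) = -4 + K (z(d, K) = K - 2*2 = K - 4 = -4 + K)
X(Y, Z) = -16 - 4*Z + 4*Y (X(Y, Z) = -4*(Z - (-4 + Y)) = -4*(Z + (4 - Y)) = -4*(4 + Z - Y) = -16 - 4*Z + 4*Y)
y(R) = 4 (y(R) = 2**2 = 4)
X(-622, 2*8 - 4) - y(558) = (-16 - 4*(2*8 - 4) + 4*(-622)) - 1*4 = (-16 - 4*(16 - 4) - 2488) - 4 = (-16 - 4*12 - 2488) - 4 = (-16 - 48 - 2488) - 4 = -2552 - 4 = -2556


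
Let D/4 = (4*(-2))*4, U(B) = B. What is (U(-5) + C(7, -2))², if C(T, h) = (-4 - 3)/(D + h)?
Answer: 413449/16900 ≈ 24.464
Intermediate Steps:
D = -128 (D = 4*((4*(-2))*4) = 4*(-8*4) = 4*(-32) = -128)
C(T, h) = -7/(-128 + h) (C(T, h) = (-4 - 3)/(-128 + h) = -7/(-128 + h))
(U(-5) + C(7, -2))² = (-5 - 7/(-128 - 2))² = (-5 - 7/(-130))² = (-5 - 7*(-1/130))² = (-5 + 7/130)² = (-643/130)² = 413449/16900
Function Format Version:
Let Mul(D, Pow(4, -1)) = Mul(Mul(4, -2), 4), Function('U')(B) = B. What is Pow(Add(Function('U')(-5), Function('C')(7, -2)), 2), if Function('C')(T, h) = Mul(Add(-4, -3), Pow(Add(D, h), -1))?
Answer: Rational(413449, 16900) ≈ 24.464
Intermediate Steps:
D = -128 (D = Mul(4, Mul(Mul(4, -2), 4)) = Mul(4, Mul(-8, 4)) = Mul(4, -32) = -128)
Function('C')(T, h) = Mul(-7, Pow(Add(-128, h), -1)) (Function('C')(T, h) = Mul(Add(-4, -3), Pow(Add(-128, h), -1)) = Mul(-7, Pow(Add(-128, h), -1)))
Pow(Add(Function('U')(-5), Function('C')(7, -2)), 2) = Pow(Add(-5, Mul(-7, Pow(Add(-128, -2), -1))), 2) = Pow(Add(-5, Mul(-7, Pow(-130, -1))), 2) = Pow(Add(-5, Mul(-7, Rational(-1, 130))), 2) = Pow(Add(-5, Rational(7, 130)), 2) = Pow(Rational(-643, 130), 2) = Rational(413449, 16900)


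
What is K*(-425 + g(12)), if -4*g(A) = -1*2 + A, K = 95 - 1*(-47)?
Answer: -60705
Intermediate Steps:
K = 142 (K = 95 + 47 = 142)
g(A) = ½ - A/4 (g(A) = -(-1*2 + A)/4 = -(-2 + A)/4 = ½ - A/4)
K*(-425 + g(12)) = 142*(-425 + (½ - ¼*12)) = 142*(-425 + (½ - 3)) = 142*(-425 - 5/2) = 142*(-855/2) = -60705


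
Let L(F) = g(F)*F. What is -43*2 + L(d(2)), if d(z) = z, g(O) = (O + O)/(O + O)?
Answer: -84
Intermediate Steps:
g(O) = 1 (g(O) = (2*O)/((2*O)) = (2*O)*(1/(2*O)) = 1)
L(F) = F (L(F) = 1*F = F)
-43*2 + L(d(2)) = -43*2 + 2 = -86 + 2 = -84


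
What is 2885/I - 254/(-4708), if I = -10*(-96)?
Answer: 691321/225984 ≈ 3.0592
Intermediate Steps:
I = 960
2885/I - 254/(-4708) = 2885/960 - 254/(-4708) = 2885*(1/960) - 254*(-1/4708) = 577/192 + 127/2354 = 691321/225984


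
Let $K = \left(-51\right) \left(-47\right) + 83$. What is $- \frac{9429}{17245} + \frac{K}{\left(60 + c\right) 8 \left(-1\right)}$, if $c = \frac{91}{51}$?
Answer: $- \frac{302354229}{54338995} \approx -5.5642$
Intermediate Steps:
$c = \frac{91}{51}$ ($c = 91 \cdot \frac{1}{51} = \frac{91}{51} \approx 1.7843$)
$K = 2480$ ($K = 2397 + 83 = 2480$)
$- \frac{9429}{17245} + \frac{K}{\left(60 + c\right) 8 \left(-1\right)} = - \frac{9429}{17245} + \frac{2480}{\left(60 + \frac{91}{51}\right) 8 \left(-1\right)} = \left(-9429\right) \frac{1}{17245} + \frac{2480}{\frac{3151}{51} \left(-8\right)} = - \frac{9429}{17245} + \frac{2480}{- \frac{25208}{51}} = - \frac{9429}{17245} + 2480 \left(- \frac{51}{25208}\right) = - \frac{9429}{17245} - \frac{15810}{3151} = - \frac{302354229}{54338995}$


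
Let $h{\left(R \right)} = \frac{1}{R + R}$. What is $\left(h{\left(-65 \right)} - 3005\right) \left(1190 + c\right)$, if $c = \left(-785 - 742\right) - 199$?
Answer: $\frac{104694468}{65} \approx 1.6107 \cdot 10^{6}$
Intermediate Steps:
$h{\left(R \right)} = \frac{1}{2 R}$
$c = -1726$ ($c = -1527 - 199 = -1726$)
$\left(h{\left(-65 \right)} - 3005\right) \left(1190 + c\right) = \left(\frac{1}{2 \left(-65\right)} - 3005\right) \left(1190 - 1726\right) = \left(\frac{1}{2} \left(- \frac{1}{65}\right) - 3005\right) \left(-536\right) = \left(- \frac{1}{130} - 3005\right) \left(-536\right) = \left(- \frac{390651}{130}\right) \left(-536\right) = \frac{104694468}{65}$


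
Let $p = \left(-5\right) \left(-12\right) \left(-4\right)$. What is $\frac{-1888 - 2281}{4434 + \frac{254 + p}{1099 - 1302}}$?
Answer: $- \frac{120901}{128584} \approx -0.94025$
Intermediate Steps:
$p = -240$ ($p = 60 \left(-4\right) = -240$)
$\frac{-1888 - 2281}{4434 + \frac{254 + p}{1099 - 1302}} = \frac{-1888 - 2281}{4434 + \frac{254 - 240}{1099 - 1302}} = \frac{-1888 - 2281}{4434 + \frac{14}{-203}} = - \frac{4169}{4434 + 14 \left(- \frac{1}{203}\right)} = - \frac{4169}{4434 - \frac{2}{29}} = - \frac{4169}{\frac{128584}{29}} = \left(-4169\right) \frac{29}{128584} = - \frac{120901}{128584}$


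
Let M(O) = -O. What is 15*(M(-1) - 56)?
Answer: -825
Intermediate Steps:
15*(M(-1) - 56) = 15*(-1*(-1) - 56) = 15*(1 - 56) = 15*(-55) = -825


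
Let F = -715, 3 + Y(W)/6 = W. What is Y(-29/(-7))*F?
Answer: -34320/7 ≈ -4902.9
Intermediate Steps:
Y(W) = -18 + 6*W
Y(-29/(-7))*F = (-18 + 6*(-29/(-7)))*(-715) = (-18 + 6*(-29*(-⅐)))*(-715) = (-18 + 6*(29/7))*(-715) = (-18 + 174/7)*(-715) = (48/7)*(-715) = -34320/7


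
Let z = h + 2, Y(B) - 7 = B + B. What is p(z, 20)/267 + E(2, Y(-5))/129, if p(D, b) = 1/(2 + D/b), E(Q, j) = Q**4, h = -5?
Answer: 53548/424797 ≈ 0.12606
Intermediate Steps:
Y(B) = 7 + 2*B (Y(B) = 7 + (B + B) = 7 + 2*B)
z = -3 (z = -5 + 2 = -3)
p(z, 20)/267 + E(2, Y(-5))/129 = (20/(-3 + 2*20))/267 + 2**4/129 = (20/(-3 + 40))*(1/267) + 16*(1/129) = (20/37)*(1/267) + 16/129 = 20/9879 + 16/129 = 53548/424797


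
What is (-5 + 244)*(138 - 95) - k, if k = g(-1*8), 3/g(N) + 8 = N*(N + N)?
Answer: 411079/40 ≈ 10277.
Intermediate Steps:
g(N) = 3/(-8 + 2*N²) (g(N) = 3/(-8 + N*(N + N)) = 3/(-8 + N*(2*N)) = 3/(-8 + 2*N²))
k = 1/40 (k = 3/(2*(-4 + (-1*8)²)) = 3/(2*(-4 + (-8)²)) = 3/(2*(-4 + 64)) = (3/2)/60 = (3/2)*(1/60) = 1/40 ≈ 0.025000)
(-5 + 244)*(138 - 95) - k = (-5 + 244)*(138 - 95) - 1*1/40 = 239*43 - 1/40 = 10277 - 1/40 = 411079/40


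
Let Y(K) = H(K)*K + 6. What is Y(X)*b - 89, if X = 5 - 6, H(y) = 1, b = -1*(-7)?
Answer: -54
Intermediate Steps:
b = 7
X = -1
Y(K) = 6 + K (Y(K) = 1*K + 6 = K + 6 = 6 + K)
Y(X)*b - 89 = (6 - 1)*7 - 89 = 5*7 - 89 = 35 - 89 = -54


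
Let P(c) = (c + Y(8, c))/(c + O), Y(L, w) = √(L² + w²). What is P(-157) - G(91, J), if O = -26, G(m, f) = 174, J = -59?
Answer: -31685/183 - √24713/183 ≈ -174.00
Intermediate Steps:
P(c) = (c + √(64 + c²))/(-26 + c) (P(c) = (c + √(8² + c²))/(c - 26) = (c + √(64 + c²))/(-26 + c))
P(-157) - G(91, J) = (-157 + √(64 + (-157)²))/(-26 - 157) - 1*174 = (-157 + √(64 + 24649))/(-183) - 174 = -(-157 + √24713)/183 - 174 = (157/183 - √24713/183) - 174 = -31685/183 - √24713/183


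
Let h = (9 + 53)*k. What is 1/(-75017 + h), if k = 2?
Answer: -1/74893 ≈ -1.3352e-5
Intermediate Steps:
h = 124 (h = (9 + 53)*2 = 62*2 = 124)
1/(-75017 + h) = 1/(-75017 + 124) = 1/(-74893) = -1/74893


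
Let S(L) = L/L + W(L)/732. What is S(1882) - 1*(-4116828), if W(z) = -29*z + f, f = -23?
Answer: 3013464227/732 ≈ 4.1168e+6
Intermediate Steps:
W(z) = -23 - 29*z (W(z) = -29*z - 23 = -23 - 29*z)
S(L) = 709/732 - 29*L/732 (S(L) = L/L + (-23 - 29*L)/732 = 1 + (-23 - 29*L)*(1/732) = 1 + (-23/732 - 29*L/732) = 709/732 - 29*L/732)
S(1882) - 1*(-4116828) = (709/732 - 29/732*1882) - 1*(-4116828) = (709/732 - 27289/366) + 4116828 = -53869/732 + 4116828 = 3013464227/732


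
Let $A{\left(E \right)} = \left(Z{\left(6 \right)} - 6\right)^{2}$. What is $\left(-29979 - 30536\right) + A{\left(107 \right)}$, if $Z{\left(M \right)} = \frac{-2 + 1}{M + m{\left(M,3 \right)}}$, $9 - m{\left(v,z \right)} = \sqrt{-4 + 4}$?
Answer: $- \frac{13607594}{225} \approx -60478.0$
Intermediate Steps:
$m{\left(v,z \right)} = 9$ ($m{\left(v,z \right)} = 9 - \sqrt{-4 + 4} = 9 - \sqrt{0} = 9 - 0 = 9 + 0 = 9$)
$Z{\left(M \right)} = - \frac{1}{9 + M}$ ($Z{\left(M \right)} = \frac{-2 + 1}{M + 9} = - \frac{1}{9 + M}$)
$A{\left(E \right)} = \frac{8281}{225}$ ($A{\left(E \right)} = \left(- \frac{1}{9 + 6} - 6\right)^{2} = \left(- \frac{1}{15} - 6\right)^{2} = \left(- \frac{91}{15}\right)^{2} = \frac{8281}{225}$)
$\left(-29979 - 30536\right) + A{\left(107 \right)} = \left(-29979 - 30536\right) + \frac{8281}{225} = -60515 + \frac{8281}{225} = - \frac{13607594}{225}$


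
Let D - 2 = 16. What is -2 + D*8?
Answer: 142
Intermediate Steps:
D = 18 (D = 2 + 16 = 18)
-2 + D*8 = -2 + 18*8 = -2 + 144 = 142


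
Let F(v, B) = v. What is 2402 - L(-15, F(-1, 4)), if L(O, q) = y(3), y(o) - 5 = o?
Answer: 2394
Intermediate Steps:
y(o) = 5 + o
L(O, q) = 8 (L(O, q) = 5 + 3 = 8)
2402 - L(-15, F(-1, 4)) = 2402 - 1*8 = 2402 - 8 = 2394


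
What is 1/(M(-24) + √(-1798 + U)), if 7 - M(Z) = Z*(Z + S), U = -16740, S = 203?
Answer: 331/1425719 - I*√18538/18534347 ≈ 0.00023216 - 7.3461e-6*I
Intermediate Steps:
M(Z) = 7 - Z*(203 + Z) (M(Z) = 7 - Z*(Z + 203) = 7 - Z*(203 + Z))
1/(M(-24) + √(-1798 + U)) = 1/((7 - 1*(-24)² - 203*(-24)) + √(-1798 - 16740)) = 1/((7 - 1*576 + 4872) + √(-18538)) = 1/((7 - 576 + 4872) + I*√18538) = 1/(4303 + I*√18538)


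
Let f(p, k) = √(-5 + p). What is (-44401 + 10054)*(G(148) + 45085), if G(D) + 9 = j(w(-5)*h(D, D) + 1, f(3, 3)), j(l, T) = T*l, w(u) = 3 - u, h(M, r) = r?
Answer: -1548225372 - 40701195*I*√2 ≈ -1.5482e+9 - 5.756e+7*I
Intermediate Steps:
G(D) = -9 + I*√2*(1 + 8*D) (G(D) = -9 + √(-5 + 3)*((3 - 1*(-5))*D + 1) = -9 + √(-2)*((3 + 5)*D + 1) = -9 + (I*√2)*(8*D + 1) = -9 + (I*√2)*(1 + 8*D) = -9 + I*√2*(1 + 8*D))
(-44401 + 10054)*(G(148) + 45085) = (-44401 + 10054)*((-9 + I*√2*(1 + 8*148)) + 45085) = -34347*((-9 + I*√2*(1 + 1184)) + 45085) = -34347*((-9 + I*√2*1185) + 45085) = -34347*((-9 + 1185*I*√2) + 45085) = -34347*(45076 + 1185*I*√2) = -1548225372 - 40701195*I*√2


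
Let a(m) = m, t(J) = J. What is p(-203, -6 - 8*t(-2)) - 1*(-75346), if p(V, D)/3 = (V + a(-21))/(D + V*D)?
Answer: 38049898/505 ≈ 75346.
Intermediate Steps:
p(V, D) = 3*(-21 + V)/(D + D*V) (p(V, D) = 3*((V - 21)/(D + V*D)) = 3*((-21 + V)/(D + D*V)) = 3*(-21 + V)/(D + D*V))
p(-203, -6 - 8*t(-2)) - 1*(-75346) = 3*(-21 - 203)/((-6 - 8*(-2))*(1 - 203)) - 1*(-75346) = 3*(-224)/((-6 + 16)*(-202)) + 75346 = 3*(-1/202)*(-224)/10 + 75346 = 3*(⅒)*(-1/202)*(-224) + 75346 = 168/505 + 75346 = 38049898/505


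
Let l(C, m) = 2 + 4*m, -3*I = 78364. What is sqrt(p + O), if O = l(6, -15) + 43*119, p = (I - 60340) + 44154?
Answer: I*sqrt(335235)/3 ≈ 193.0*I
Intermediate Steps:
I = -78364/3 (I = -1/3*78364 = -78364/3 ≈ -26121.)
p = -126922/3 (p = (-78364/3 - 60340) + 44154 = -259384/3 + 44154 = -126922/3 ≈ -42307.)
O = 5059 (O = (2 + 4*(-15)) + 43*119 = (2 - 60) + 5117 = -58 + 5117 = 5059)
sqrt(p + O) = sqrt(-126922/3 + 5059) = sqrt(-111745/3) = I*sqrt(335235)/3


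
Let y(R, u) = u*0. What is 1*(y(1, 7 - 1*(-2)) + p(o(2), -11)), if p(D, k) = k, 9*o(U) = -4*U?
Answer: -11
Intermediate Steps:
y(R, u) = 0
o(U) = -4*U/9 (o(U) = (-4*U)/9 = -4*U/9)
1*(y(1, 7 - 1*(-2)) + p(o(2), -11)) = 1*(0 - 11) = 1*(-11) = -11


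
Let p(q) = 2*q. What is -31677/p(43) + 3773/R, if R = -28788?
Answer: -456120977/1237884 ≈ -368.47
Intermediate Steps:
-31677/p(43) + 3773/R = -31677/(2*43) + 3773/(-28788) = -31677/86 + 3773*(-1/28788) = -31677*1/86 - 3773/28788 = -31677/86 - 3773/28788 = -456120977/1237884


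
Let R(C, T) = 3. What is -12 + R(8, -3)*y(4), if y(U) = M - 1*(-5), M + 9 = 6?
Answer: -6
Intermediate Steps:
M = -3 (M = -9 + 6 = -3)
y(U) = 2 (y(U) = -3 - 1*(-5) = -3 + 5 = 2)
-12 + R(8, -3)*y(4) = -12 + 3*2 = -12 + 6 = -6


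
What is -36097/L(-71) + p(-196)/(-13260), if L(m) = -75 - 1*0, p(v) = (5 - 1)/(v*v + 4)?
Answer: 61298625907/127362300 ≈ 481.29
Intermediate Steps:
p(v) = 4/(4 + v²) (p(v) = 4/(v² + 4) = 4/(4 + v²))
L(m) = -75 (L(m) = -75 + 0 = -75)
-36097/L(-71) + p(-196)/(-13260) = -36097/(-75) + (4/(4 + (-196)²))/(-13260) = -36097*(-1/75) + (4/(4 + 38416))*(-1/13260) = 36097/75 + (4/38420)*(-1/13260) = 36097/75 + (4*(1/38420))*(-1/13260) = 36097/75 + (1/9605)*(-1/13260) = 36097/75 - 1/127362300 = 61298625907/127362300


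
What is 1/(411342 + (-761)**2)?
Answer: 1/990463 ≈ 1.0096e-6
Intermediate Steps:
1/(411342 + (-761)**2) = 1/(411342 + 579121) = 1/990463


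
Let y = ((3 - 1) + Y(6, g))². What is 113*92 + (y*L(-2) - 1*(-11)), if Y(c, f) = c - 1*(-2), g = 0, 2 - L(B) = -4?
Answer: 11007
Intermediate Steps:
L(B) = 6 (L(B) = 2 - 1*(-4) = 2 + 4 = 6)
Y(c, f) = 2 + c (Y(c, f) = c + 2 = 2 + c)
y = 100 (y = ((3 - 1) + (2 + 6))² = (2 + 8)² = 10² = 100)
113*92 + (y*L(-2) - 1*(-11)) = 113*92 + (100*6 - 1*(-11)) = 10396 + (600 + 11) = 10396 + 611 = 11007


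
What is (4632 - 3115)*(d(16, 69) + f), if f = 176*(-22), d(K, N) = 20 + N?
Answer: -5738811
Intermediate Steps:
f = -3872
(4632 - 3115)*(d(16, 69) + f) = (4632 - 3115)*((20 + 69) - 3872) = 1517*(89 - 3872) = 1517*(-3783) = -5738811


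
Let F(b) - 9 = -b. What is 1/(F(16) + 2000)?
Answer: 1/1993 ≈ 0.00050176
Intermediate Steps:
F(b) = 9 - b
1/(F(16) + 2000) = 1/((9 - 1*16) + 2000) = 1/((9 - 16) + 2000) = 1/(-7 + 2000) = 1/1993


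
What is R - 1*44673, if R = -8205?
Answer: -52878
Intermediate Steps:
R - 1*44673 = -8205 - 1*44673 = -8205 - 44673 = -52878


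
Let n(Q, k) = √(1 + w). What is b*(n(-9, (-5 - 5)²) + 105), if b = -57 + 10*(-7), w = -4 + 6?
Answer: -13335 - 127*√3 ≈ -13555.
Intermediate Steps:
w = 2
n(Q, k) = √3 (n(Q, k) = √(1 + 2) = √3)
b = -127 (b = -57 - 70 = -127)
b*(n(-9, (-5 - 5)²) + 105) = -127*(√3 + 105) = -127*(105 + √3) = -13335 - 127*√3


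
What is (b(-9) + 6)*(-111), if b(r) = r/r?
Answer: -777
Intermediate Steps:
b(r) = 1
(b(-9) + 6)*(-111) = (1 + 6)*(-111) = 7*(-111) = -777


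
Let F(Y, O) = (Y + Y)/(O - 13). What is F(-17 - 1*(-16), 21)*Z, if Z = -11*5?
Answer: 55/4 ≈ 13.750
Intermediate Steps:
Z = -55
F(Y, O) = 2*Y/(-13 + O) (F(Y, O) = (2*Y)/(-13 + O) = 2*Y/(-13 + O))
F(-17 - 1*(-16), 21)*Z = (2*(-17 - 1*(-16))/(-13 + 21))*(-55) = (2*(-17 + 16)/8)*(-55) = (2*(-1)*(⅛))*(-55) = -¼*(-55) = 55/4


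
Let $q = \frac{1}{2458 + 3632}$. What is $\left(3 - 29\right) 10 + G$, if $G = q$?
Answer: $- \frac{1583399}{6090} \approx -260.0$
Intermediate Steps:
$q = \frac{1}{6090} \approx 0.0001642$
$G = \frac{1}{6090} \approx 0.0001642$
$\left(3 - 29\right) 10 + G = \left(3 - 29\right) 10 + \frac{1}{6090} = \left(-26\right) 10 + \frac{1}{6090} = -260 + \frac{1}{6090} = - \frac{1583399}{6090}$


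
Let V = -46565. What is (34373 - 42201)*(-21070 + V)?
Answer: 529446780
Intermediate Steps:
(34373 - 42201)*(-21070 + V) = (34373 - 42201)*(-21070 - 46565) = -7828*(-67635) = 529446780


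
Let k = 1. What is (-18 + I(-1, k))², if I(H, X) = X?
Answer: 289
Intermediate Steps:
(-18 + I(-1, k))² = (-18 + 1)² = (-17)² = 289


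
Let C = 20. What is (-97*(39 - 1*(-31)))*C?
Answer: -135800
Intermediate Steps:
(-97*(39 - 1*(-31)))*C = -97*(39 - 1*(-31))*20 = -97*(39 + 31)*20 = -97*70*20 = -6790*20 = -135800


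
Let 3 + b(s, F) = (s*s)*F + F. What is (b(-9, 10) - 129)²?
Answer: 473344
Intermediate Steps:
b(s, F) = -3 + F + F*s² (b(s, F) = -3 + ((s*s)*F + F) = -3 + (s²*F + F) = -3 + (F*s² + F) = -3 + (F + F*s²) = -3 + F + F*s²)
(b(-9, 10) - 129)² = ((-3 + 10 + 10*(-9)²) - 129)² = ((-3 + 10 + 10*81) - 129)² = ((-3 + 10 + 810) - 129)² = (817 - 129)² = 688² = 473344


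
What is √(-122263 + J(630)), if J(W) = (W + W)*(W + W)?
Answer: √1465337 ≈ 1210.5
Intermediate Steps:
J(W) = 4*W² (J(W) = (2*W)*(2*W) = 4*W²)
√(-122263 + J(630)) = √(-122263 + 4*630²) = √(-122263 + 4*396900) = √(-122263 + 1587600) = √1465337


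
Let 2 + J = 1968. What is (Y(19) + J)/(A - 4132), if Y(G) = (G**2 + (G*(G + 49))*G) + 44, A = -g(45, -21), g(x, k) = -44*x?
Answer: -26919/2152 ≈ -12.509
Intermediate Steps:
J = 1966 (J = -2 + 1968 = 1966)
A = 1980 (A = -(-44)*45 = -1*(-1980) = 1980)
Y(G) = 44 + G**2 + G**2*(49 + G) (Y(G) = (G**2 + (G*(49 + G))*G) + 44 = (G**2 + G**2*(49 + G)) + 44 = 44 + G**2 + G**2*(49 + G))
(Y(19) + J)/(A - 4132) = ((44 + 19**3 + 50*19**2) + 1966)/(1980 - 4132) = ((44 + 6859 + 50*361) + 1966)/(-2152) = ((44 + 6859 + 18050) + 1966)*(-1/2152) = (24953 + 1966)*(-1/2152) = 26919*(-1/2152) = -26919/2152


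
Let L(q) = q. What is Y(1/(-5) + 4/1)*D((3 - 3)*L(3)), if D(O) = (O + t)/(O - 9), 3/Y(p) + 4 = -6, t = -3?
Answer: -1/10 ≈ -0.10000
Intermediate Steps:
Y(p) = -3/10 (Y(p) = 3/(-4 - 6) = 3/(-10) = 3*(-1/10) = -3/10)
D(O) = (-3 + O)/(-9 + O) (D(O) = (O - 3)/(O - 9) = (-3 + O)/(-9 + O))
Y(1/(-5) + 4/1)*D((3 - 3)*L(3)) = -3*(-3 + (3 - 3)*3)/(10*(-9 + (3 - 3)*3)) = -3*(-3 + 0*3)/(10*(-9 + 0*3)) = -3*(-3 + 0)/(10*(-9 + 0)) = -3*(-3)/(10*(-9)) = -(-1)*(-3)/30 = -3/10*1/3 = -1/10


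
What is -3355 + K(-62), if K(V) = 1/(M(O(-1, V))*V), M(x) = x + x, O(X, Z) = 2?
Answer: -832041/248 ≈ -3355.0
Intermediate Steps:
M(x) = 2*x
K(V) = 1/(4*V) (K(V) = 1/(((2*2))*V) = 1/(4*V))
-3355 + K(-62) = -3355 + (¼)/(-62) = -3355 + (¼)*(-1/62) = -3355 - 1/248 = -832041/248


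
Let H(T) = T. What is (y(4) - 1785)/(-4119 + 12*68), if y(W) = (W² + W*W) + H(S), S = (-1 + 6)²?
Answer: 192/367 ≈ 0.52316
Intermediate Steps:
S = 25 (S = 5² = 25)
y(W) = 25 + 2*W² (y(W) = (W² + W*W) + 25 = (W² + W²) + 25 = 2*W² + 25 = 25 + 2*W²)
(y(4) - 1785)/(-4119 + 12*68) = ((25 + 2*4²) - 1785)/(-4119 + 12*68) = ((25 + 2*16) - 1785)/(-4119 + 816) = ((25 + 32) - 1785)/(-3303) = (57 - 1785)*(-1/3303) = -1728*(-1/3303) = 192/367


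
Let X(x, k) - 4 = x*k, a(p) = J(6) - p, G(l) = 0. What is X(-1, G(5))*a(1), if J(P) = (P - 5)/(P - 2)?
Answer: -3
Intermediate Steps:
J(P) = (-5 + P)/(-2 + P)
a(p) = 1/4 - p (a(p) = (-5 + 6)/(-2 + 6) - p = 1/4 - p)
X(x, k) = 4 + k*x (X(x, k) = 4 + x*k = 4 + k*x)
X(-1, G(5))*a(1) = (4 + 0*(-1))*(1/4 - 1*1) = (4 + 0)*(1/4 - 1) = 4*(-3/4) = -3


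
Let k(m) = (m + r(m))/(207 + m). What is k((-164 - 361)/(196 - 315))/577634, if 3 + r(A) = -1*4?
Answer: -11/519004149 ≈ -2.1194e-8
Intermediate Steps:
r(A) = -7 (r(A) = -3 - 1*4 = -3 - 4 = -7)
k(m) = (-7 + m)/(207 + m) (k(m) = (m - 7)/(207 + m) = (-7 + m)/(207 + m))
k((-164 - 361)/(196 - 315))/577634 = ((-7 + (-164 - 361)/(196 - 315))/(207 + (-164 - 361)/(196 - 315)))/577634 = ((-7 - 525/(-119))/(207 - 525/(-119)))*(1/577634) = ((-7 - 525*(-1/119))/(207 - 525*(-1/119)))*(1/577634) = ((-7 + 75/17)/(207 + 75/17))*(1/577634) = (-44/17/(3594/17))*(1/577634) = ((17/3594)*(-44/17))*(1/577634) = -22/1797*1/577634 = -11/519004149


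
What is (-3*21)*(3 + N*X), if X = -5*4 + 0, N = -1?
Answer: -1449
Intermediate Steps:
X = -20 (X = -20 + 0 = -20)
(-3*21)*(3 + N*X) = (-3*21)*(3 - 1*(-20)) = -63*(3 + 20) = -63*23 = -1449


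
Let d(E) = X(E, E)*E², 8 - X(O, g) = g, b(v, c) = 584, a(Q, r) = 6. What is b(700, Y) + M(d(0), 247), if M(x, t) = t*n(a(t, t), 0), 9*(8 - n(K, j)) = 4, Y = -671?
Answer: 22052/9 ≈ 2450.2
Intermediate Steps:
X(O, g) = 8 - g
n(K, j) = 68/9 (n(K, j) = 8 - ⅑*4 = 8 - 4/9 = 68/9)
d(E) = E²*(8 - E) (d(E) = (8 - E)*E² = E²*(8 - E))
M(x, t) = 68*t/9 (M(x, t) = t*(68/9) = 68*t/9)
b(700, Y) + M(d(0), 247) = 584 + (68/9)*247 = 584 + 16796/9 = 22052/9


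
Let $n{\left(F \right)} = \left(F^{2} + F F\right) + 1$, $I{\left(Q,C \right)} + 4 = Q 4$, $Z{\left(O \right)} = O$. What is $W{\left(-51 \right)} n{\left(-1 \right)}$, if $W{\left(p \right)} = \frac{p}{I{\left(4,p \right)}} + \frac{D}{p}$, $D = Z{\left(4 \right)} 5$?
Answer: $- \frac{947}{68} \approx -13.926$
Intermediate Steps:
$I{\left(Q,C \right)} = -4 + 4 Q$ ($I{\left(Q,C \right)} = -4 + Q 4 = -4 + 4 Q$)
$n{\left(F \right)} = 1 + 2 F^{2}$ ($n{\left(F \right)} = \left(F^{2} + F^{2}\right) + 1 = 2 F^{2} + 1 = 1 + 2 F^{2}$)
$D = 20$ ($D = 4 \cdot 5 = 20$)
$W{\left(p \right)} = \frac{20}{p} + \frac{p}{12}$ ($W{\left(p \right)} = \frac{p}{-4 + 4 \cdot 4} + \frac{20}{p} = \frac{p}{-4 + 16} + \frac{20}{p} = \frac{p}{12} + \frac{20}{p} = \frac{20}{p} + \frac{p}{12}$)
$W{\left(-51 \right)} n{\left(-1 \right)} = \left(\frac{20}{-51} + \frac{1}{12} \left(-51\right)\right) \left(1 + 2 \left(-1\right)^{2}\right) = \left(20 \left(- \frac{1}{51}\right) - \frac{17}{4}\right) \left(1 + 2 \cdot 1\right) = \left(- \frac{20}{51} - \frac{17}{4}\right) \left(1 + 2\right) = \left(- \frac{947}{204}\right) 3 = - \frac{947}{68}$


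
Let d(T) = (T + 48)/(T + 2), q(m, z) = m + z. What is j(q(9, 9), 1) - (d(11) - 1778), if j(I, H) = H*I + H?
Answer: 23302/13 ≈ 1792.5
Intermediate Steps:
d(T) = (48 + T)/(2 + T)
j(I, H) = H + H*I
j(q(9, 9), 1) - (d(11) - 1778) = 1*(1 + (9 + 9)) - ((48 + 11)/(2 + 11) - 1778) = 1*(1 + 18) - (59/13 - 1778) = 1*19 - ((1/13)*59 - 1778) = 19 - (59/13 - 1778) = 19 - 1*(-23055/13) = 19 + 23055/13 = 23302/13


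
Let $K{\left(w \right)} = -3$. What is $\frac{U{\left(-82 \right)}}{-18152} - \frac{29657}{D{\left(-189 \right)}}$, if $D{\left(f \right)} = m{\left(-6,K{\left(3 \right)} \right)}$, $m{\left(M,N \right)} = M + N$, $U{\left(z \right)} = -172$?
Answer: $\frac{134583853}{40842} \approx 3295.2$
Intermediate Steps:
$D{\left(f \right)} = -9$ ($D{\left(f \right)} = -6 - 3 = -9$)
$\frac{U{\left(-82 \right)}}{-18152} - \frac{29657}{D{\left(-189 \right)}} = - \frac{172}{-18152} - \frac{29657}{-9} = \left(-172\right) \left(- \frac{1}{18152}\right) - - \frac{29657}{9} = \frac{43}{4538} + \frac{29657}{9} = \frac{134583853}{40842}$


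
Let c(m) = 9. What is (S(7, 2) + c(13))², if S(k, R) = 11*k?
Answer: 7396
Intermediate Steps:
(S(7, 2) + c(13))² = (11*7 + 9)² = (77 + 9)² = 86² = 7396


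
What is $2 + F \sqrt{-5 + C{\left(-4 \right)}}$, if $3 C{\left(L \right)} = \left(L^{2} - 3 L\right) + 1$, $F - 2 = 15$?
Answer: $2 + \frac{17 \sqrt{42}}{3} \approx 38.724$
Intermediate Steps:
$F = 17$ ($F = 2 + 15 = 17$)
$C{\left(L \right)} = \frac{1}{3} - L + \frac{L^{2}}{3}$ ($C{\left(L \right)} = \frac{\left(L^{2} - 3 L\right) + 1}{3} = \frac{1 + L^{2} - 3 L}{3} = \frac{1}{3} - L + \frac{L^{2}}{3}$)
$2 + F \sqrt{-5 + C{\left(-4 \right)}} = 2 + 17 \sqrt{-5 + \left(\frac{1}{3} - -4 + \frac{\left(-4\right)^{2}}{3}\right)} = 2 + 17 \sqrt{-5 + \left(\frac{1}{3} + 4 + \frac{1}{3} \cdot 16\right)} = 2 + 17 \sqrt{-5 + \left(\frac{1}{3} + 4 + \frac{16}{3}\right)} = 2 + 17 \sqrt{-5 + \frac{29}{3}} = 2 + 17 \sqrt{\frac{14}{3}} = 2 + 17 \frac{\sqrt{42}}{3} = 2 + \frac{17 \sqrt{42}}{3}$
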